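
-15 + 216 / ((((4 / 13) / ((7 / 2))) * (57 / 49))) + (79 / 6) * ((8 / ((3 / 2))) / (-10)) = 1787066 / 855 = 2090.14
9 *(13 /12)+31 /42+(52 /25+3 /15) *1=26813 /2100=12.77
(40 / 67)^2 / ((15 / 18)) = 1920 / 4489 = 0.43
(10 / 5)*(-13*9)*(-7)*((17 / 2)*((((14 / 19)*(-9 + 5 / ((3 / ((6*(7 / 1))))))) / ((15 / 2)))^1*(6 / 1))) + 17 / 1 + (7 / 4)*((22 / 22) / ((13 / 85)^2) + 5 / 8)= 500734.68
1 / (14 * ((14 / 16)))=4 / 49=0.08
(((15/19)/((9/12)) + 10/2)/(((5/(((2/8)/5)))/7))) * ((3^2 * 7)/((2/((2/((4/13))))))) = 131859/1520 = 86.75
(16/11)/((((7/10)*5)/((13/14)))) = 208/539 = 0.39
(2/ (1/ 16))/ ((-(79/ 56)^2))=-100352/ 6241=-16.08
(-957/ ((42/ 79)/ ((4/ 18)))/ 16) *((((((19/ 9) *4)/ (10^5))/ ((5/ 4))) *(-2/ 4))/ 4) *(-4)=-478819/ 567000000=-0.00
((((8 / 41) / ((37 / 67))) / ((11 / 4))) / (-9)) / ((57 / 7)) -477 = -4083340595 / 8560431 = -477.00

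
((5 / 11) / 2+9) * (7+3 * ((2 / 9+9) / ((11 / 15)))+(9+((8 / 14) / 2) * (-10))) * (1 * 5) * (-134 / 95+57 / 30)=10564149 / 9196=1148.78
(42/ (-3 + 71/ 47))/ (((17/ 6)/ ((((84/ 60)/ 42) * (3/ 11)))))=-423/ 4675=-0.09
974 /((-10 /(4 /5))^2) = 3896 /625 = 6.23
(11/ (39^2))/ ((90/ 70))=77/ 13689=0.01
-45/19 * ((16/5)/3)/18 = -8/57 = -0.14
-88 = -88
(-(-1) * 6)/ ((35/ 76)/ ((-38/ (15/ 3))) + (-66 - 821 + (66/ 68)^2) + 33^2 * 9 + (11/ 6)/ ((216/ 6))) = 33802596/ 50224642889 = 0.00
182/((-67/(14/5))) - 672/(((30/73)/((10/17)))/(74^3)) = -2219784697396/5695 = -389777822.19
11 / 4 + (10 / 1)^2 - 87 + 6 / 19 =1221 / 76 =16.07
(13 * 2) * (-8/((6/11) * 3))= -1144/9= -127.11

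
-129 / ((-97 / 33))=4257 / 97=43.89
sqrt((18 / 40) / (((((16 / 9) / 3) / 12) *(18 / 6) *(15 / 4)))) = 9 / 10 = 0.90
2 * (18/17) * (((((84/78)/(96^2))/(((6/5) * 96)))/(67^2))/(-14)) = -0.00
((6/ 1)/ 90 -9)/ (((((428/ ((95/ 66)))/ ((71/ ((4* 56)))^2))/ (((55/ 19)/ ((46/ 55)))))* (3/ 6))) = -0.02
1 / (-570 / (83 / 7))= -83 / 3990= -0.02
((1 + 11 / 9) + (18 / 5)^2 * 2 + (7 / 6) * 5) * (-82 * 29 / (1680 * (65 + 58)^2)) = -0.00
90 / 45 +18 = 20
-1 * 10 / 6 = -5 / 3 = -1.67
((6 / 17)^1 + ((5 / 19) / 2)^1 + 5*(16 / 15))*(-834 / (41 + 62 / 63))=-19747035 / 170867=-115.57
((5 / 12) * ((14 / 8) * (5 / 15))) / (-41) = -35 / 5904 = -0.01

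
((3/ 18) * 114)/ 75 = 19/ 75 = 0.25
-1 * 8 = -8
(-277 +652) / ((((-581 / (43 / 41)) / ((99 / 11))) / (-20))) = 2902500 / 23821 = 121.85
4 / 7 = 0.57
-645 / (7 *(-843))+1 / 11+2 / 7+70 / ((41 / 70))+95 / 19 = 15841137 / 126731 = 125.00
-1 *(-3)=3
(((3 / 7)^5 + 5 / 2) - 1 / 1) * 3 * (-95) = -14508495 / 33614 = -431.62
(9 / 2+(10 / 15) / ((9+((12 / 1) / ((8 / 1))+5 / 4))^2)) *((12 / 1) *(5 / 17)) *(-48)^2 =1375649280 / 37553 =36632.21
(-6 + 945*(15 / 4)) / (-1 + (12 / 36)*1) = -42453 / 8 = -5306.62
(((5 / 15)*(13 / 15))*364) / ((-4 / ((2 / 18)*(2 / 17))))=-2366 / 6885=-0.34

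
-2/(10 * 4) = -1/20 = -0.05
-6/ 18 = -1/ 3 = -0.33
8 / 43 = 0.19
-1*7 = -7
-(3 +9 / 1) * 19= -228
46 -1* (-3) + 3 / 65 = 3188 / 65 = 49.05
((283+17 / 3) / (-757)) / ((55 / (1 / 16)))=-433 / 999240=-0.00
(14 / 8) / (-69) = -7 / 276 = -0.03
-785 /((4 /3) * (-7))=84.11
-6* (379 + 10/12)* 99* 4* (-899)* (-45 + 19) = -21094661016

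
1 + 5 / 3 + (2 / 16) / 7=2.68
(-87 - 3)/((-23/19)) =1710/23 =74.35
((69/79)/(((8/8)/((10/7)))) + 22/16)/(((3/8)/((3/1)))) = 11603/553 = 20.98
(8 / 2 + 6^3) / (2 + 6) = 55 / 2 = 27.50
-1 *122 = -122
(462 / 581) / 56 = 33 / 2324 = 0.01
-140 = -140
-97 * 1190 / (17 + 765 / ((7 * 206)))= -9791180 / 1487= -6584.52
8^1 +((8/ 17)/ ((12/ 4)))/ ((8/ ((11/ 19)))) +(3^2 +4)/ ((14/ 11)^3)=38068279/ 2658936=14.32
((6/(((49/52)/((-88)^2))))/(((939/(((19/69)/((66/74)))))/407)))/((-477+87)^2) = 0.04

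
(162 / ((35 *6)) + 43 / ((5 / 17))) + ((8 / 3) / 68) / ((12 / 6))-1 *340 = -344521 / 1785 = -193.01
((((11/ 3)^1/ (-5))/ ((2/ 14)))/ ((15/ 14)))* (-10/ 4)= 539/ 45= 11.98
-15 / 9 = -5 / 3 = -1.67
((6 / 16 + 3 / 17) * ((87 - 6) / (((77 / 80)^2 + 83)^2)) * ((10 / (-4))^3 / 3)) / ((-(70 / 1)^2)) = 20000000 / 2966997526913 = 0.00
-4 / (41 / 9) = -36 / 41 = -0.88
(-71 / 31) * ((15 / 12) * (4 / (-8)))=355 / 248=1.43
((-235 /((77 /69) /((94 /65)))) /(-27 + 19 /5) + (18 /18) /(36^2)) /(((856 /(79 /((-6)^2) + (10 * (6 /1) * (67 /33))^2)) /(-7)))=-31929466309736971 /20040136376832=-1593.28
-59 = -59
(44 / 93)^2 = 1936 / 8649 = 0.22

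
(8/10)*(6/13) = 24/65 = 0.37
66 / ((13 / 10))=660 / 13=50.77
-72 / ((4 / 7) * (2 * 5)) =-63 / 5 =-12.60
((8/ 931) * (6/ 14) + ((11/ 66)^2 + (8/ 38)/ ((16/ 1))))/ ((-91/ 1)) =-2617/ 5337423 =-0.00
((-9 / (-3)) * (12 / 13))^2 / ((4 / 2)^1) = 648 / 169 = 3.83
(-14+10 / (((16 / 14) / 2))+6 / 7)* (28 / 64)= 61 / 32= 1.91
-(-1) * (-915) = -915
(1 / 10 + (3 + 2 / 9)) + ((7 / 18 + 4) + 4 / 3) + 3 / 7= 2984 / 315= 9.47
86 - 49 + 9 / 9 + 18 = 56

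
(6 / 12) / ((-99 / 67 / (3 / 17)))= -67 / 1122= -0.06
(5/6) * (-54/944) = -45/944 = -0.05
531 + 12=543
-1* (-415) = 415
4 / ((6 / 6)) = 4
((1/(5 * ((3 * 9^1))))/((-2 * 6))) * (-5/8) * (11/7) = 11/18144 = 0.00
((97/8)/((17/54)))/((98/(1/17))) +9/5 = 1032687/566440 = 1.82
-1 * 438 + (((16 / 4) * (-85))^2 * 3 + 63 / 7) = 346371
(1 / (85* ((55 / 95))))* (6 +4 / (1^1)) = 38 / 187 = 0.20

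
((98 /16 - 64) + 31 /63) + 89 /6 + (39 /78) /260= -696931 /16380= -42.55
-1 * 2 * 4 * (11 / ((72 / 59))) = -649 / 9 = -72.11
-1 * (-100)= 100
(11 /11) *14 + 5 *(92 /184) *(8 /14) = 108 /7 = 15.43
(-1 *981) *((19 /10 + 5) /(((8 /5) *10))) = -67689 /160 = -423.06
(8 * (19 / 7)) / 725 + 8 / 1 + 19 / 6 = 340937 / 30450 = 11.20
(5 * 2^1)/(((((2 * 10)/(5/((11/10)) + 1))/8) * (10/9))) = 1098/55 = 19.96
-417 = -417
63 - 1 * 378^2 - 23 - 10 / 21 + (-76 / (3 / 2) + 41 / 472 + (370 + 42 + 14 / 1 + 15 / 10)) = -470712805 / 3304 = -142467.56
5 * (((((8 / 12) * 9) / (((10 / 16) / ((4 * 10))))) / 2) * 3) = 2880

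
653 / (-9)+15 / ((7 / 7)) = -518 / 9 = -57.56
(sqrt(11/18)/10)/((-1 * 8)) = -sqrt(22)/480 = -0.01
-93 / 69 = -31 / 23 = -1.35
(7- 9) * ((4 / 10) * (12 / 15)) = -16 / 25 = -0.64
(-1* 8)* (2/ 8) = -2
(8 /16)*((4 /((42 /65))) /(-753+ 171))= -65 /12222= -0.01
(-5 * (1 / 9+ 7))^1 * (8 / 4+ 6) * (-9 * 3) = 7680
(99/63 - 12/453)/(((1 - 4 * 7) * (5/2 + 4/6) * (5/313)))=-1022258/903735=-1.13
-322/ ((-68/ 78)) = 6279/ 17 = 369.35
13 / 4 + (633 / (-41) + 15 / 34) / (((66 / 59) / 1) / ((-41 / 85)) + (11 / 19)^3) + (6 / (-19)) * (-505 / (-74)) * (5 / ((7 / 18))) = -29328768578335 / 1685535625004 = -17.40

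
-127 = -127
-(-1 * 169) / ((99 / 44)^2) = 2704 / 81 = 33.38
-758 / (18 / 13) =-4927 / 9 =-547.44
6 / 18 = 1 / 3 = 0.33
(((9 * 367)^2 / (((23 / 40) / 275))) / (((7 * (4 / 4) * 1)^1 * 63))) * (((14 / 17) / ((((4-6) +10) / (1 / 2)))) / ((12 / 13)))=7222697625 / 10948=659727.59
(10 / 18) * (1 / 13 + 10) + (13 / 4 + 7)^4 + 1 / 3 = 330791701 / 29952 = 11044.06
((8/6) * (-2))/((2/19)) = -76/3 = -25.33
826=826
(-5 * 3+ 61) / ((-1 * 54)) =-23 / 27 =-0.85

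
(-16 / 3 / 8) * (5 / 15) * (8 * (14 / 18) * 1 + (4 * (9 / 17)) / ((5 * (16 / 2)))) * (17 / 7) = -9601 / 2835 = -3.39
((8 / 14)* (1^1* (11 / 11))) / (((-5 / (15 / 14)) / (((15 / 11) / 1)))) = -90 / 539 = -0.17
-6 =-6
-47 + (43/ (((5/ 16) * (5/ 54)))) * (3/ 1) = 110281/ 25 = 4411.24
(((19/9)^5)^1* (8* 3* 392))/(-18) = -3882523232/177147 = -21916.96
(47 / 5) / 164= 47 / 820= 0.06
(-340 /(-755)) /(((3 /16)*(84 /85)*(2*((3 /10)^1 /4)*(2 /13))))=3005600 /28539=105.32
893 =893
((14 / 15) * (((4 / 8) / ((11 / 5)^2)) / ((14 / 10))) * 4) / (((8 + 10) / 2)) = 100 / 3267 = 0.03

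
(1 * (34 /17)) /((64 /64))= 2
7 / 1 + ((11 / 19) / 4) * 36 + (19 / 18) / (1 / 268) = 50462 / 171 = 295.10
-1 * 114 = -114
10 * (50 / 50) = 10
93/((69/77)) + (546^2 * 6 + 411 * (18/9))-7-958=41139106/23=1788656.78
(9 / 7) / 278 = 9 / 1946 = 0.00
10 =10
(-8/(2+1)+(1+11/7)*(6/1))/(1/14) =536/3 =178.67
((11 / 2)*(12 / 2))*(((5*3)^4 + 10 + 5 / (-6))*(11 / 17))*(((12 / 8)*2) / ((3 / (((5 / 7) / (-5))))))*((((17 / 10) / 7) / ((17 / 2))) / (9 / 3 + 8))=-668371 / 1666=-401.18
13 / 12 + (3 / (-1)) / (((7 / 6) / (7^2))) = -124.92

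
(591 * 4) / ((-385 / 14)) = -4728 / 55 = -85.96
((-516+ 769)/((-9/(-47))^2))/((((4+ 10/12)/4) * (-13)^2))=4471016/132327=33.79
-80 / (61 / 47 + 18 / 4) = -1504 / 109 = -13.80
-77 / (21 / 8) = -88 / 3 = -29.33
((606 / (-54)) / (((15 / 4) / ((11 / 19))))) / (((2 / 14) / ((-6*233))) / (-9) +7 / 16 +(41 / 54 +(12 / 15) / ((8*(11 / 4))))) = -1275676864 / 907955071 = -1.40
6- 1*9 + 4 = 1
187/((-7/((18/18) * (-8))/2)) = 2992/7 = 427.43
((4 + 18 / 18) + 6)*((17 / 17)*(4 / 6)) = 22 / 3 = 7.33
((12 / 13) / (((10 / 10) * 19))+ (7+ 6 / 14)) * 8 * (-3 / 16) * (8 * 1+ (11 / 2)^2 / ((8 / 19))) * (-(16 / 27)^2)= 314.47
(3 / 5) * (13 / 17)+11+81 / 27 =1229 / 85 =14.46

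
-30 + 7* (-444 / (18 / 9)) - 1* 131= -1715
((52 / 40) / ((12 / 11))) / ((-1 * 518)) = -143 / 62160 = -0.00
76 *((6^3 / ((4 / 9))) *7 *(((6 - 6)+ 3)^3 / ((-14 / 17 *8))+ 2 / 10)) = -10078911 / 10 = -1007891.10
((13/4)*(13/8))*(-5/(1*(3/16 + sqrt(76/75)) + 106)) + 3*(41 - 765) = -2172.25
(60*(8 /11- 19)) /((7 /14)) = -24120 /11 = -2192.73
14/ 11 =1.27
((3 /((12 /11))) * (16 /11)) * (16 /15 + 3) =244 /15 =16.27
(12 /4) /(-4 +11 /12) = -36 /37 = -0.97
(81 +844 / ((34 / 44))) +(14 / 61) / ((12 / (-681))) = 2406277 / 2074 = 1160.21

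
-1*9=-9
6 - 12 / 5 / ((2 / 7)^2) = -23.40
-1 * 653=-653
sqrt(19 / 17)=sqrt(323) / 17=1.06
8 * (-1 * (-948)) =7584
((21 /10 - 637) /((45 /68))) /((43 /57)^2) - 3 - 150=-85000051 /46225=-1838.83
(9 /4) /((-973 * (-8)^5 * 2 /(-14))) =-9 /18219008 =-0.00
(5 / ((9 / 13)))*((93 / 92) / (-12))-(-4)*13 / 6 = 26689 / 3312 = 8.06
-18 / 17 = -1.06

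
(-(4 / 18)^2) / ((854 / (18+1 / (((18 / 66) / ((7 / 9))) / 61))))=-10366 / 933849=-0.01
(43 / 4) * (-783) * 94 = -1582443 / 2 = -791221.50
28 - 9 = 19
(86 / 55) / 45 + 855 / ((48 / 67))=47261501 / 39600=1193.47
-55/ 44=-5/ 4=-1.25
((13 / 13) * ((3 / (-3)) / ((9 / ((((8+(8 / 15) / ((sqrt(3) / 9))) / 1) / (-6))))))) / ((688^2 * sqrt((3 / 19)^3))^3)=130321 * sqrt(57) * (sqrt(3)+5) / 869782529549040353280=0.00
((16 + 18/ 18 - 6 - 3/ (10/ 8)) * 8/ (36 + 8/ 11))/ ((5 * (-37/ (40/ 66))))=-344/ 56055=-0.01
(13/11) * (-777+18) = -897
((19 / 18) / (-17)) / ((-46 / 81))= 171 / 1564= 0.11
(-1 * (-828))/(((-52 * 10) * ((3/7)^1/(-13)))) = 483/10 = 48.30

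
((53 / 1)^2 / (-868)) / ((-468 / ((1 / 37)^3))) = 2809 / 20576464272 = 0.00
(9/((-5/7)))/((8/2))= -63/20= -3.15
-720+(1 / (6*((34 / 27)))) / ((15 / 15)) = -48951 / 68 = -719.87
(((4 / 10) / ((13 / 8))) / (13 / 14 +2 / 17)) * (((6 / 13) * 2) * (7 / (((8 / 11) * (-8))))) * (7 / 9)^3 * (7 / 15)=-44000726 / 766926225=-0.06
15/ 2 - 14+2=-9/ 2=-4.50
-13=-13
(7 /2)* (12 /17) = 42 /17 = 2.47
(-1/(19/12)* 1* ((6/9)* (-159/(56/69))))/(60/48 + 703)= 4876/41629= 0.12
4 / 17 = 0.24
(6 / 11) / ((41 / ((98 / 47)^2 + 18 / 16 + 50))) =0.74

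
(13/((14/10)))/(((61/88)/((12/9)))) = 22880/1281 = 17.86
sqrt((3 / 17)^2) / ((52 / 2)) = 3 / 442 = 0.01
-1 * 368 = -368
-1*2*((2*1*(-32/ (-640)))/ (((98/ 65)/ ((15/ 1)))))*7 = -195/ 14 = -13.93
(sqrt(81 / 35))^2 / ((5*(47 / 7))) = 81 / 1175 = 0.07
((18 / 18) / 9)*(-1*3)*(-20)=20 / 3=6.67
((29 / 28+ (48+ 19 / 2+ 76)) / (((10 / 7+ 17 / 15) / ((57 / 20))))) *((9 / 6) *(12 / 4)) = 5797413 / 8608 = 673.49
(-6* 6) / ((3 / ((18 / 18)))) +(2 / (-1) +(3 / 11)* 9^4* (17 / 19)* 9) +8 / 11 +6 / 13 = 39114679 / 2717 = 14396.27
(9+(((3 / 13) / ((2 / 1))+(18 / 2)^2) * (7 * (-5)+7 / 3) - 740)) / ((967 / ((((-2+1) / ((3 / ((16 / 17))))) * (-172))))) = -40316800 / 213707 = -188.65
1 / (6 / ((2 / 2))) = 1 / 6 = 0.17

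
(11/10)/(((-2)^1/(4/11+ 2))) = -13/10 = -1.30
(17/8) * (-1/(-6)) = 17/48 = 0.35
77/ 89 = 0.87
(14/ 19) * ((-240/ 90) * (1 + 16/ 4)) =-560/ 57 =-9.82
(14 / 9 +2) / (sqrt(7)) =32* sqrt(7) / 63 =1.34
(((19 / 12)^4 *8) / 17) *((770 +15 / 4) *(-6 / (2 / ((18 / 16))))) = -403343495 / 52224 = -7723.34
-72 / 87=-24 / 29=-0.83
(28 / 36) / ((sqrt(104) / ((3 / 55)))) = 0.00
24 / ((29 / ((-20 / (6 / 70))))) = -5600 / 29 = -193.10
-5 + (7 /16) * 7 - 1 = -47 /16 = -2.94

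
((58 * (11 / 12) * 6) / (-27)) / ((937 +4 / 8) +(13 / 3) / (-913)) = -582494 / 46220391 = -0.01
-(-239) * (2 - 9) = -1673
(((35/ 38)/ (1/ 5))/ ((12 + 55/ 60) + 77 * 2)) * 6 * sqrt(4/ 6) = 2100 * sqrt(6)/ 38057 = 0.14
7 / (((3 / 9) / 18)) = 378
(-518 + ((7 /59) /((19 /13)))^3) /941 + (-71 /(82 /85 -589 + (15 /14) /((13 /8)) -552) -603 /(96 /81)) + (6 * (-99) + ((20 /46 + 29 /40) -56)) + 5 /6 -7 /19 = -16589591309536714804658177 /14330468625132096574880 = -1157.64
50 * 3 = 150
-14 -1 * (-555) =541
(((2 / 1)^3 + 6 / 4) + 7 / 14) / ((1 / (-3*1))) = -30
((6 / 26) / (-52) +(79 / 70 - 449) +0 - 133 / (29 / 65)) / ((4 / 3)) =-1535538741 / 2744560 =-559.48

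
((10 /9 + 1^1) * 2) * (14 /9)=532 /81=6.57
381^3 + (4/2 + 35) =55306378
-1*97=-97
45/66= 15/22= 0.68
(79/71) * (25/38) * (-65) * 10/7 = -641875/9443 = -67.97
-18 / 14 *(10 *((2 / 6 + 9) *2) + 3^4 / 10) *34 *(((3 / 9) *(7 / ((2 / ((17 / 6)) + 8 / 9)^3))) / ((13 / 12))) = -1067284874961 / 236060240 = -4521.24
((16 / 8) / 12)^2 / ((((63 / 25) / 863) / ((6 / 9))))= 21575 / 3402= 6.34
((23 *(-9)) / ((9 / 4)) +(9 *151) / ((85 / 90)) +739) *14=496454 / 17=29203.18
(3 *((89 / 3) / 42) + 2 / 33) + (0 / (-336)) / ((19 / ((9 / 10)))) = 1007 / 462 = 2.18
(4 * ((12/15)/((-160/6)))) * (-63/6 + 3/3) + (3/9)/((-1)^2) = 221/150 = 1.47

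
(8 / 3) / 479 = 8 / 1437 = 0.01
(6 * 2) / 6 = 2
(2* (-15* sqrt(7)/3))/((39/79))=-790* sqrt(7)/39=-53.59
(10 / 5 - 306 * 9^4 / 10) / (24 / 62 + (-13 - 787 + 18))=31118513 / 121150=256.86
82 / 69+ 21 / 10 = 2269 / 690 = 3.29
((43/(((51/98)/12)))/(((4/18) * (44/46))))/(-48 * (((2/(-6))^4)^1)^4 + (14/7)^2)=6258261439143/5366489722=1166.17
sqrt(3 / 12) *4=2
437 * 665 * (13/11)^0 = 290605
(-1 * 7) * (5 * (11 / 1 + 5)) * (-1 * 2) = 1120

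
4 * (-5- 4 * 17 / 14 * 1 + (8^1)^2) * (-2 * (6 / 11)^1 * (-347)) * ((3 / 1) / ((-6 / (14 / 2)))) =-3156312 / 11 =-286937.45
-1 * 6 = -6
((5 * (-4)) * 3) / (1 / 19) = -1140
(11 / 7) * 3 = 33 / 7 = 4.71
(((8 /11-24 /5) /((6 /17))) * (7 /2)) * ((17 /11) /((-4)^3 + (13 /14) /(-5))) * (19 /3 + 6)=58683184 /4892877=11.99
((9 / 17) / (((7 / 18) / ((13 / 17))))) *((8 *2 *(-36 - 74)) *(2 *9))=-66718080 / 2023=-32979.77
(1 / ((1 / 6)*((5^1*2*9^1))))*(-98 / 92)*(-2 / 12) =0.01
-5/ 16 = -0.31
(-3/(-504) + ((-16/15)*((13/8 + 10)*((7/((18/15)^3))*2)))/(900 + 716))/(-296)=0.00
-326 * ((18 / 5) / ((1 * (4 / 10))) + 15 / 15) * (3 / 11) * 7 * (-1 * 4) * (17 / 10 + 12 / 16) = 670908 / 11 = 60991.64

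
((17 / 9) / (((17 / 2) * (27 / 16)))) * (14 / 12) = 112 / 729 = 0.15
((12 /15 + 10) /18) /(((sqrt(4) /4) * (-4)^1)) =-3 /10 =-0.30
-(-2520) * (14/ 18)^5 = 4705960/ 6561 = 717.26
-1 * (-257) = 257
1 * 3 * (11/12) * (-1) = -11/4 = -2.75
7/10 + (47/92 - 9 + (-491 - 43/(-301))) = -1605641/3220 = -498.65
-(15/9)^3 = -125/27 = -4.63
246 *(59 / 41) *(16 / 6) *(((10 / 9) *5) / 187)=47200 / 1683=28.05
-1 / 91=-0.01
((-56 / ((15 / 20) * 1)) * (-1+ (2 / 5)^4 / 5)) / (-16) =-43526 / 9375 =-4.64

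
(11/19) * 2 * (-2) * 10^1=-440/19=-23.16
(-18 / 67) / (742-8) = -9 / 24589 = -0.00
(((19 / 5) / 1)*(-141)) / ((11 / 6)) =-16074 / 55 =-292.25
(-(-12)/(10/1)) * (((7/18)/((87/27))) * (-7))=-147/145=-1.01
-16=-16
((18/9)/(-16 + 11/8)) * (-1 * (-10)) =-160/117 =-1.37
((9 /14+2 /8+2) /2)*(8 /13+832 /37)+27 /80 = 9091629 /269360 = 33.75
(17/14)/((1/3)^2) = 153/14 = 10.93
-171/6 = -57/2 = -28.50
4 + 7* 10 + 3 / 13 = 965 / 13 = 74.23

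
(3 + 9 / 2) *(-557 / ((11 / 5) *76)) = -41775 / 1672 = -24.99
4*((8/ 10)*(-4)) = -64/ 5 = -12.80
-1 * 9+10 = 1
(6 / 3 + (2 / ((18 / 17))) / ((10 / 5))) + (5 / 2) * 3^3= 634 / 9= 70.44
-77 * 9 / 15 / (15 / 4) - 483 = -12383 / 25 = -495.32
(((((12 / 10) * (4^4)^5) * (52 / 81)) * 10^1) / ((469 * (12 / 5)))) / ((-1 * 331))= -285873023221760 / 12574359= -22734600.09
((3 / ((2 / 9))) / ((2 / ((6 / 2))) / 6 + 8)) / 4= 0.42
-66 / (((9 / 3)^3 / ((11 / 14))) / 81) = -1089 / 7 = -155.57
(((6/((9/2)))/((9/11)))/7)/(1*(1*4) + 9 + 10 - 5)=22/1701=0.01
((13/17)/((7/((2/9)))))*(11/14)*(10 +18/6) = 1859/7497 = 0.25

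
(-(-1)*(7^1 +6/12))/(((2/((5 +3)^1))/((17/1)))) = 510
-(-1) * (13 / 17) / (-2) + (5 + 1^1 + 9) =497 / 34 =14.62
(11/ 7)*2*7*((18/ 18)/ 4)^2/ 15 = 11/ 120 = 0.09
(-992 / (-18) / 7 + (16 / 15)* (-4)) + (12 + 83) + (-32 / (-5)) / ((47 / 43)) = 309311 / 2961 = 104.46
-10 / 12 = -5 / 6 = -0.83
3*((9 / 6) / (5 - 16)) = -9 / 22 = -0.41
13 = 13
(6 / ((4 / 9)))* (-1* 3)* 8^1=-324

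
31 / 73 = 0.42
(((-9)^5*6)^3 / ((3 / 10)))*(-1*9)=1334174535973325520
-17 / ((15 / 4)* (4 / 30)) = -34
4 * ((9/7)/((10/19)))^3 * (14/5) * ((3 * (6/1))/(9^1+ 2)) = 90003798/336875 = 267.17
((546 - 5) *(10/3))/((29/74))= 400340/87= 4601.61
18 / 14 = 1.29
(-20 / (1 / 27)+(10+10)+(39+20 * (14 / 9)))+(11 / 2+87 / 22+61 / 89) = -3874628 / 8811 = -439.75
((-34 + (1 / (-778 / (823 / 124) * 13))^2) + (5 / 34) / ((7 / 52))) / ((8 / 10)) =-30796541742180925 / 748679982692096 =-41.13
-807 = -807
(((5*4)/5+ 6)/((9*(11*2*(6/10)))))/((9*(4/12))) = 25/891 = 0.03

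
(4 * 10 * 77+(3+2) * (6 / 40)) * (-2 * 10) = -61615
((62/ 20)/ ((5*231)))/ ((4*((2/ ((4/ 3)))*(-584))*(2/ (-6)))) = 31/ 13490400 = 0.00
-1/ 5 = -0.20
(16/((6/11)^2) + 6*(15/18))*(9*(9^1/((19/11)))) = 52371/19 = 2756.37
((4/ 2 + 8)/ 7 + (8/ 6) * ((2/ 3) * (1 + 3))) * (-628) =-197192/ 63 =-3130.03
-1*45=-45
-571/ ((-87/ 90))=17130/ 29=590.69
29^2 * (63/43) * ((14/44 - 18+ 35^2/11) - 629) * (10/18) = -346655995/946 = -366443.97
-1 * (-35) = 35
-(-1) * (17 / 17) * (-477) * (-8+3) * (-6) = -14310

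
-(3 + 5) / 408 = -1 / 51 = -0.02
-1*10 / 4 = -5 / 2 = -2.50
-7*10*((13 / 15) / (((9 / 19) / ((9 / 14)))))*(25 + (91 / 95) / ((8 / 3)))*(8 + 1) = -751647 / 40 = -18791.18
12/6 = 2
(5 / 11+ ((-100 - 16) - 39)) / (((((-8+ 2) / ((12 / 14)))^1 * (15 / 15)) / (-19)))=-32300 / 77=-419.48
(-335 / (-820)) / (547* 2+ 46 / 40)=335 / 898023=0.00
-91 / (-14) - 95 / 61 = 4.94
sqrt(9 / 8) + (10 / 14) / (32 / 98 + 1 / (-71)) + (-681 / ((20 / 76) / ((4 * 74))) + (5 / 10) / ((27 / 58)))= -112404533366 / 146745 + 3 * sqrt(2) / 4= -765984.38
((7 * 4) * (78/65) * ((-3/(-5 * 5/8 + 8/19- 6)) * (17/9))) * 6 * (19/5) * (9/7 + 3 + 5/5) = 29064832/11025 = 2636.27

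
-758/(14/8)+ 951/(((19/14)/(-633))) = -59051942/133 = -443999.56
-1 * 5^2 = -25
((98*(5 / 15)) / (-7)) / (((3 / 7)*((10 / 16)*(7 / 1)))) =-112 / 45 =-2.49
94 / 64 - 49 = -47.53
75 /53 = 1.42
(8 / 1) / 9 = 8 / 9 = 0.89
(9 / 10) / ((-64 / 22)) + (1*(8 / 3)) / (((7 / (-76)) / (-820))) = 159537121 / 6720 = 23740.64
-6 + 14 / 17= -88 / 17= -5.18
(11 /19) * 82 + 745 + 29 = 15608 /19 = 821.47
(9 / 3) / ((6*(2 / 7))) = 1.75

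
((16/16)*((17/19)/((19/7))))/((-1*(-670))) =0.00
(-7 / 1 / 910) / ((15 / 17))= -17 / 1950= -0.01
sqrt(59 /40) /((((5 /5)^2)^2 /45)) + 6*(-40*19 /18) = -760 /3 + 9*sqrt(590) /4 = -198.68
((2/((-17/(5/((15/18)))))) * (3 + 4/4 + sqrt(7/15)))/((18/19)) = -152/51 - 38 * sqrt(105)/765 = -3.49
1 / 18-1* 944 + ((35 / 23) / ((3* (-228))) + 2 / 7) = -103919719 / 110124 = -943.66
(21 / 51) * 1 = 7 / 17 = 0.41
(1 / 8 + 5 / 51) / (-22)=-91 / 8976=-0.01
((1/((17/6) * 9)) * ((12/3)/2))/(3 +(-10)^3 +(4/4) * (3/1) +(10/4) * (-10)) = -4/51969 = -0.00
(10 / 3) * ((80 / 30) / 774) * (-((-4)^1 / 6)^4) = -640 / 282123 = -0.00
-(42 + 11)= -53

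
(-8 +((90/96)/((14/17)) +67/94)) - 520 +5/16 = -5536005/10528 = -525.84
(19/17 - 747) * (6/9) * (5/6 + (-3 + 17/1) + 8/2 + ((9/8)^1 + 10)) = -14896.93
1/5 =0.20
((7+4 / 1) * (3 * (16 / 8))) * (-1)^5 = -66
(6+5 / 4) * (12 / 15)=29 / 5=5.80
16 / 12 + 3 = 13 / 3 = 4.33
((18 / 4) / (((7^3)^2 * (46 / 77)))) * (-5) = -495 / 1546244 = -0.00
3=3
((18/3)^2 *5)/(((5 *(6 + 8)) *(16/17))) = 153/56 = 2.73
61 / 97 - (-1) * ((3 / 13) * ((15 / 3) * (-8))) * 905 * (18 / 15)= -10023.99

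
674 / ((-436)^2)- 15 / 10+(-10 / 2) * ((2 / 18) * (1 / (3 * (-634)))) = -1217151745 / 813515832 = -1.50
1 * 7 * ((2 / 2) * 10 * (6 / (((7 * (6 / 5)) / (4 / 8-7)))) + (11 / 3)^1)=-898 / 3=-299.33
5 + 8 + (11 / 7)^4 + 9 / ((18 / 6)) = 22.10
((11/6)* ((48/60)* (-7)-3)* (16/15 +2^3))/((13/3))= -32164/975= -32.99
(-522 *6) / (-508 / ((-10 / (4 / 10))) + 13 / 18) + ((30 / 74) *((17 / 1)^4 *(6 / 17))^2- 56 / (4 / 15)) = 123421540343010 / 350353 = 352277675.21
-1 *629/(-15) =629/15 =41.93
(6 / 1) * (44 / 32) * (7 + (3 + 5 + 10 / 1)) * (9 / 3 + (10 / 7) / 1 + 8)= 2563.39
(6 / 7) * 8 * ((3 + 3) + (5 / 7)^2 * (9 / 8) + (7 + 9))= 53094 / 343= 154.79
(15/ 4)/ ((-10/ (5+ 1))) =-9/ 4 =-2.25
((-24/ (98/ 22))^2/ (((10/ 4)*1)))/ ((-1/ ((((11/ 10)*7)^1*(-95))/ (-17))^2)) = -1522195488/ 70805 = -21498.42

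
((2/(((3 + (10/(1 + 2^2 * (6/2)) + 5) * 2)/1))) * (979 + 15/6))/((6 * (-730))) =-25519/827820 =-0.03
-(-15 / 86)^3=3375 / 636056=0.01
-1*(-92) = 92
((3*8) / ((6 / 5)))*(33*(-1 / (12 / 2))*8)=-880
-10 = -10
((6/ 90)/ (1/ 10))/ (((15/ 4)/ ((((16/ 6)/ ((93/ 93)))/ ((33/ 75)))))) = 320/ 297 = 1.08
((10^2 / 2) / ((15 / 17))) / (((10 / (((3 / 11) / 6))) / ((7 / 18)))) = 119 / 1188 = 0.10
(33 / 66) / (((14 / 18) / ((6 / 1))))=27 / 7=3.86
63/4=15.75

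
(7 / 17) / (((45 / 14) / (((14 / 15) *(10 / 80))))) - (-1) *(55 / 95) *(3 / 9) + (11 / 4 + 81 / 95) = 3323189 / 872100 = 3.81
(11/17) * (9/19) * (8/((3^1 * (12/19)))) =22/17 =1.29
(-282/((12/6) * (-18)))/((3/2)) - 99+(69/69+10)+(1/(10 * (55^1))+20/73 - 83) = -59804143/361350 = -165.50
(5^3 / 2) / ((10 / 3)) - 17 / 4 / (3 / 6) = 41 / 4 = 10.25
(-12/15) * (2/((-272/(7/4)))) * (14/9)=49/3060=0.02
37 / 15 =2.47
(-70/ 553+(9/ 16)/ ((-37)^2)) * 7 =-1528303/ 1730416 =-0.88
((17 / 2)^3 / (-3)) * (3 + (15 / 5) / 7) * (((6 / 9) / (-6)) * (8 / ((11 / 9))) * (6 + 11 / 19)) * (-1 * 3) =-14739000 / 1463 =-10074.50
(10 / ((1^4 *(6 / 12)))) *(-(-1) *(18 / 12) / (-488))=-15 / 244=-0.06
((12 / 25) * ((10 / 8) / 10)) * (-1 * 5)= -3 / 10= -0.30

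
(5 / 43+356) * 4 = 61252 / 43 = 1424.47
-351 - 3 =-354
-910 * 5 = -4550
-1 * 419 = -419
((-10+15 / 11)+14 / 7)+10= 37 / 11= 3.36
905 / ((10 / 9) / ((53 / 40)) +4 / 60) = 2158425 / 2159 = 999.73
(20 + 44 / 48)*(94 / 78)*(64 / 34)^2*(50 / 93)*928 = 140129484800 / 3144609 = 44561.82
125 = 125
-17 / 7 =-2.43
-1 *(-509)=509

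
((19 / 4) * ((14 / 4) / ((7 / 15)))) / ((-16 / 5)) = -1425 / 128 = -11.13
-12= -12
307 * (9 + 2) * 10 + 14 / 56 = 135081 / 4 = 33770.25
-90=-90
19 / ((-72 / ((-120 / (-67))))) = -95 / 201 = -0.47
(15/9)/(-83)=-5/249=-0.02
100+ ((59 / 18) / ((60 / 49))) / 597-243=-92197789 / 644760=-143.00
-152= -152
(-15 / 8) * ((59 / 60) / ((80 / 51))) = -3009 / 2560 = -1.18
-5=-5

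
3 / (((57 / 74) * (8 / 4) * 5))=37 / 95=0.39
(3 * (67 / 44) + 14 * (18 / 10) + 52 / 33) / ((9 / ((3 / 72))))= 20687 / 142560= 0.15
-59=-59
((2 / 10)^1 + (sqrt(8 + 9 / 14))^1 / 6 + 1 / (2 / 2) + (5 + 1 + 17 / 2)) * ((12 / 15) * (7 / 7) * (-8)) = -2512 / 25-88 * sqrt(14) / 105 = -103.62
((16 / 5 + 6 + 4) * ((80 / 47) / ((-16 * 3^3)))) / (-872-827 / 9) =0.00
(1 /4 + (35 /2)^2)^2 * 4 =375769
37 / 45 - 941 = -42308 / 45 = -940.18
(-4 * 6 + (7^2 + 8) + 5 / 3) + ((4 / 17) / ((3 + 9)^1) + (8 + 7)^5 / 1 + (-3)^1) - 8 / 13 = 759406.07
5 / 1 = 5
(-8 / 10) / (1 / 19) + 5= -51 / 5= -10.20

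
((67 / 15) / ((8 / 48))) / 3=134 / 15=8.93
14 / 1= 14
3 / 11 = 0.27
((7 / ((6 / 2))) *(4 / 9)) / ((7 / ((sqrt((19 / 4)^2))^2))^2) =10.77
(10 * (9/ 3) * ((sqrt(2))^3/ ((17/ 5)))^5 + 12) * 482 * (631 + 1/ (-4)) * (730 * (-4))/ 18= -1181304727.52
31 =31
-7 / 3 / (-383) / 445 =7 / 511305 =0.00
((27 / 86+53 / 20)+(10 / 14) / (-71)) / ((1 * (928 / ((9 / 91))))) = 11362977 / 36094764160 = 0.00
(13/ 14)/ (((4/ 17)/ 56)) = 221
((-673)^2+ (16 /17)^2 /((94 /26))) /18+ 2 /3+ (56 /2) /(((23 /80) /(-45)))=38952642071 /1874454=20780.79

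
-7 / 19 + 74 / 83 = 825 / 1577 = 0.52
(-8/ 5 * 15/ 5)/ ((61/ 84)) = -2016/ 305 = -6.61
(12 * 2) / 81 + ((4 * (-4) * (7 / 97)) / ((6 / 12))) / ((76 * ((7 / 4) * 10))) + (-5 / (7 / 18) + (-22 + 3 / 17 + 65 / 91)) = -996948538 / 29607795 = -33.67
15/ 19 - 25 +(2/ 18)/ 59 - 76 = -1011005/ 10089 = -100.21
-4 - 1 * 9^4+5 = -6560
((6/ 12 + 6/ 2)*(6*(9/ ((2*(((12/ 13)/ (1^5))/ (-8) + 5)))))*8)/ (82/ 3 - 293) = -58968/ 101219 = -0.58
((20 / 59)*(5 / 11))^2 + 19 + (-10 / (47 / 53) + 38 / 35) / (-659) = 8693397514609 / 456605050055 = 19.04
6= 6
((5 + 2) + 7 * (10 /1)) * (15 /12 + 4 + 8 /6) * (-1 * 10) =-30415 /6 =-5069.17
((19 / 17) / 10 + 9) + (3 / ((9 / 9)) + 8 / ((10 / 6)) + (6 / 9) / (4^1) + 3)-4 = 820 / 51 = 16.08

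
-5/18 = -0.28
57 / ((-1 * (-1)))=57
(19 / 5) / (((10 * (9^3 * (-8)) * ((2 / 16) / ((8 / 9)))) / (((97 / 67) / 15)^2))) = -715084 / 165669350625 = -0.00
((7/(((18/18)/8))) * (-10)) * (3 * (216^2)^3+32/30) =-511862181608818432/3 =-170620727202939477.33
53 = 53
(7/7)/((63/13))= 13/63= 0.21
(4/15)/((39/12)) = 16/195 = 0.08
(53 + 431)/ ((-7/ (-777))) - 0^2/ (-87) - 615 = 53109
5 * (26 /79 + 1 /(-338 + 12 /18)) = 130375 /79948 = 1.63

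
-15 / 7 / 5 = -3 / 7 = -0.43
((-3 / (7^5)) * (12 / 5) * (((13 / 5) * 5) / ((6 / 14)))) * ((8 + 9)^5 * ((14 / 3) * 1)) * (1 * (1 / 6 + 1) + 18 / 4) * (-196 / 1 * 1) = 10041228704 / 105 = 95630749.56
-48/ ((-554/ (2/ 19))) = 48/ 5263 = 0.01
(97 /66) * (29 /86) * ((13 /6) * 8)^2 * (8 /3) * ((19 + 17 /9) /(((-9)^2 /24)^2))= 183039254528 /251371593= 728.16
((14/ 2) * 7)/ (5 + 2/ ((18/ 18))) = 7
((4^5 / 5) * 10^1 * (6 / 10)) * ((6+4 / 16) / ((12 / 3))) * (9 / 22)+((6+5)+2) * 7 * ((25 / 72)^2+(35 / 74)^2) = 63762849665 / 78065856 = 816.78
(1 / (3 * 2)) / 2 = 1 / 12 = 0.08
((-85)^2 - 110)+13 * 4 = 7167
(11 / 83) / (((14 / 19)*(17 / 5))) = 1045 / 19754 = 0.05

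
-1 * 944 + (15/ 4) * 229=-341/ 4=-85.25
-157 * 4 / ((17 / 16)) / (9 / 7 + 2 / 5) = -351680 / 1003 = -350.63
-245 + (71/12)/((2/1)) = -5809/24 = -242.04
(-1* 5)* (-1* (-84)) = -420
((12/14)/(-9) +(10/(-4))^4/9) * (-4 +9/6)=-21395/2016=-10.61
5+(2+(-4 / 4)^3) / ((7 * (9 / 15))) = 110 / 21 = 5.24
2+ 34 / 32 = 49 / 16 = 3.06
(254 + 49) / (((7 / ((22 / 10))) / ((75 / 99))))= 505 / 7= 72.14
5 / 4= 1.25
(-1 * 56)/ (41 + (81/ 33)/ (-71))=-21868/ 15997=-1.37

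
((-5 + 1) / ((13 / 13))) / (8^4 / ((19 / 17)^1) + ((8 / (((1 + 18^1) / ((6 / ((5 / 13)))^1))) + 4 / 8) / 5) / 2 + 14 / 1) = -7600 / 6991143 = -0.00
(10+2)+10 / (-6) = 31 / 3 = 10.33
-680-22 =-702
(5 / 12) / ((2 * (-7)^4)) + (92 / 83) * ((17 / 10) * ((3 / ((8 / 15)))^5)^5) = 10671410489779884879.23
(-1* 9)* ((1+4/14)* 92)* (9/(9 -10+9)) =-16767/14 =-1197.64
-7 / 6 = -1.17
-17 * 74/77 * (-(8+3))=1258/7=179.71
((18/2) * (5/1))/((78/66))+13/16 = 8089/208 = 38.89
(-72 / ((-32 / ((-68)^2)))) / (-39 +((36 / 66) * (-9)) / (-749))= -28572852 / 107089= -266.81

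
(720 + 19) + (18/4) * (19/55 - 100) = 31961/110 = 290.55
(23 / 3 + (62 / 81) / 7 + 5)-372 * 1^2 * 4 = -836452 / 567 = -1475.22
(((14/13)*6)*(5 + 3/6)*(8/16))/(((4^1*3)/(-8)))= -154/13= -11.85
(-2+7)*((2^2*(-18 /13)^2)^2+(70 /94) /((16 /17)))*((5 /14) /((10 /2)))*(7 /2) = 6400325135 /85911488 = 74.50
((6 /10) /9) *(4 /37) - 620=-344096 /555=-619.99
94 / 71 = 1.32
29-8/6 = 83/3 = 27.67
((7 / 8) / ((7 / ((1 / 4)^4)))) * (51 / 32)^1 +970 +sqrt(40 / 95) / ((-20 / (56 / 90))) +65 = 67829811 / 65536-14 * sqrt(38) / 4275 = 1034.98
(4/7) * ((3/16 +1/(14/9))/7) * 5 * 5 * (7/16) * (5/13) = 11625/40768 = 0.29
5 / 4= 1.25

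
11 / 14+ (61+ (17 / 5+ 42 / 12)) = 2404 / 35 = 68.69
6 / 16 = 3 / 8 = 0.38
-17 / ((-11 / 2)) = 34 / 11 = 3.09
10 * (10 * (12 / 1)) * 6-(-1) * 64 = 7264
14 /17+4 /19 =334 /323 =1.03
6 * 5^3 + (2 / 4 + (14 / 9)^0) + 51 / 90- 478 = 274.07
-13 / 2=-6.50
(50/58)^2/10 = 125/1682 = 0.07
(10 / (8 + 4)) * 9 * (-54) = -405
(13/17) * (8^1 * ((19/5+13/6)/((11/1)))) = 9308/2805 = 3.32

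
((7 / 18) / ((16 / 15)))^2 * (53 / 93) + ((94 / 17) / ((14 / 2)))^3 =821292527467 / 1444329556992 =0.57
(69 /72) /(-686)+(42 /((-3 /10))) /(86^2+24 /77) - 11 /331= -41555966623 /775906320336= -0.05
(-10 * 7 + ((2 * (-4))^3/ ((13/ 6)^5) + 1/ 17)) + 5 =-75.66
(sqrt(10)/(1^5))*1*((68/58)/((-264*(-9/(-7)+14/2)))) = -119*sqrt(10)/222024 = -0.00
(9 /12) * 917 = 2751 /4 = 687.75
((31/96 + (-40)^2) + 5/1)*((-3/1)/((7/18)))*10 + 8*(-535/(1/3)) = -7654035/56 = -136679.20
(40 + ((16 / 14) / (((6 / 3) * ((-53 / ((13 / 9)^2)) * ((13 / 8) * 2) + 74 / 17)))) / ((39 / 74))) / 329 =0.12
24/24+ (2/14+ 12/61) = 572/427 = 1.34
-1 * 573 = -573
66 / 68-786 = -26691 / 34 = -785.03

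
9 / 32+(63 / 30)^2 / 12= 519 / 800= 0.65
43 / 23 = 1.87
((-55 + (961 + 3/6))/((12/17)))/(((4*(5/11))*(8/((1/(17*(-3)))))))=-19943/11520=-1.73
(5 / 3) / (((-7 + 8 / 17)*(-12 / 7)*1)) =595 / 3996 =0.15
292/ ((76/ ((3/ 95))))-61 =-109886/ 1805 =-60.88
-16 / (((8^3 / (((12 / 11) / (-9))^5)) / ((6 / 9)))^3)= 1024 / 1618351528469366354673339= 0.00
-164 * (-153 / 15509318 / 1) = 12546 / 7754659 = 0.00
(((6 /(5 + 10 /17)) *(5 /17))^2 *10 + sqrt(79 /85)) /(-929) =-360 /335369 - sqrt(6715) /78965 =-0.00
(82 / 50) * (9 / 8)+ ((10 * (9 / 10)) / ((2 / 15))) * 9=609.34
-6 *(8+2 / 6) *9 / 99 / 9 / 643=-50 / 63657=-0.00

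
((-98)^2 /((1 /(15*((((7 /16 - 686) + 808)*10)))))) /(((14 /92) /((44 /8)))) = 12750004575 /2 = 6375002287.50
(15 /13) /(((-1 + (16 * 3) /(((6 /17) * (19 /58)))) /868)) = 82460 /34099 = 2.42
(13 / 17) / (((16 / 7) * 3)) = 91 / 816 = 0.11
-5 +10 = 5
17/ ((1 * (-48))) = -17/ 48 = -0.35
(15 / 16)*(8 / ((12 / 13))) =65 / 8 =8.12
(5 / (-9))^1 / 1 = -5 / 9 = -0.56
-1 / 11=-0.09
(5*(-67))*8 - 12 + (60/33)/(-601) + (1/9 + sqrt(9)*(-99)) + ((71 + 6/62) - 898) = -7038115846/1844469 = -3815.80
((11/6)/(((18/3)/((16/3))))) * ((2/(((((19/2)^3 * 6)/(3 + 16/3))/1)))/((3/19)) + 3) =1295404/263169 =4.92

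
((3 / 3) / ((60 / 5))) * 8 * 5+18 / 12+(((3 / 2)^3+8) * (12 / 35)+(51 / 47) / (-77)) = 473324 / 54285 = 8.72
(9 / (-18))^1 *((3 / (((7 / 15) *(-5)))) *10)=45 / 7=6.43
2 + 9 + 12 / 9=37 / 3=12.33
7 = 7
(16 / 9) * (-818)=-13088 / 9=-1454.22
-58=-58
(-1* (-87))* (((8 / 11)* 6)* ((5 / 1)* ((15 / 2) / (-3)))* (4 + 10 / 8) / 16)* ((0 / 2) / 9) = 0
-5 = -5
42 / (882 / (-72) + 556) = 56 / 725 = 0.08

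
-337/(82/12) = -2022/41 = -49.32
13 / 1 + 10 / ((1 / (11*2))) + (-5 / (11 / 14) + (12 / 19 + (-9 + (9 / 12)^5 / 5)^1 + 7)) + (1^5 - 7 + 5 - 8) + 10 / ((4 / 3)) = 239500387 / 1070080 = 223.82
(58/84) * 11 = 319/42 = 7.60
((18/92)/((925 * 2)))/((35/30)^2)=81/1042475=0.00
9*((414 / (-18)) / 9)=-23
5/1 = 5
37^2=1369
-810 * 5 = -4050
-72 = -72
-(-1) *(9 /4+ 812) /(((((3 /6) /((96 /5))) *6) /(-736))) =-19177216 /5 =-3835443.20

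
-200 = -200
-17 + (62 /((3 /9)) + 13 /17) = 2886 /17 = 169.76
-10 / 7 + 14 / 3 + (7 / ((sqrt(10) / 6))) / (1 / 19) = 68 / 21 + 399 * sqrt(10) / 5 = 255.59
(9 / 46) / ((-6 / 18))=-0.59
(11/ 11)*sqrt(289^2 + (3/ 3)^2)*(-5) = -1445.01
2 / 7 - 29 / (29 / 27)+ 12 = -103 / 7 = -14.71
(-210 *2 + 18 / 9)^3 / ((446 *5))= -36517316 / 1115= -32750.96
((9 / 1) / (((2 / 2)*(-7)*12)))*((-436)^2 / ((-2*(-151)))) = -71286 / 1057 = -67.44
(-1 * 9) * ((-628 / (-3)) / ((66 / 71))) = -22294 / 11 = -2026.73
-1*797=-797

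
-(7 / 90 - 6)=533 / 90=5.92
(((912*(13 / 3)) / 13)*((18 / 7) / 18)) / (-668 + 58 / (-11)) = -1672 / 25921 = -0.06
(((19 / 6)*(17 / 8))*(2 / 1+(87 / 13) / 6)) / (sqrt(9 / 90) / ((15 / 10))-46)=-9026235 / 19805344-26163*sqrt(10) / 39610688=-0.46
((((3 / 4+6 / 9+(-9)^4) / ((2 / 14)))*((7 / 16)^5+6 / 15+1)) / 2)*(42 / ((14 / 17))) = 69571904409777 / 41943040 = 1658723.46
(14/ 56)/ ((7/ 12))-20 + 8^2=311/ 7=44.43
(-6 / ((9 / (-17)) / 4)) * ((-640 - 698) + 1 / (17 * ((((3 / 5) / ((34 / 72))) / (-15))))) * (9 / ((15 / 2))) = -72824.98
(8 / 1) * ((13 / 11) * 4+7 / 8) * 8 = 3944 / 11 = 358.55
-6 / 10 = -3 / 5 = -0.60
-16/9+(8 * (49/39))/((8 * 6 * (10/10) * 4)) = -1615/936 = -1.73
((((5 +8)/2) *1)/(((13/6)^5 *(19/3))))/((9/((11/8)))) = 1782/542659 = 0.00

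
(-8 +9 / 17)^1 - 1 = -144 / 17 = -8.47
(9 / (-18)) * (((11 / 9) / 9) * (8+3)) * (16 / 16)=-121 / 162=-0.75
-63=-63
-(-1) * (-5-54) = -59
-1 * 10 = -10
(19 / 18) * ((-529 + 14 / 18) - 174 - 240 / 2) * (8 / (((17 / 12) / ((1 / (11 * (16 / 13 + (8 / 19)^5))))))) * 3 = -4525813752200 / 4212082809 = -1074.48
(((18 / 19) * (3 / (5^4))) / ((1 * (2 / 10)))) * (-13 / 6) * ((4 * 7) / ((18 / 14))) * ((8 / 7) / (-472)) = 0.00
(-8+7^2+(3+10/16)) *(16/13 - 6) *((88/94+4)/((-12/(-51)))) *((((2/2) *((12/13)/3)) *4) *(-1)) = 43648248/7943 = 5495.18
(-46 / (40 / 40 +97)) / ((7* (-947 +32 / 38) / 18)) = 7866 / 6166111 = 0.00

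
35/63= 5/9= 0.56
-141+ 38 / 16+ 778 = 5115 / 8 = 639.38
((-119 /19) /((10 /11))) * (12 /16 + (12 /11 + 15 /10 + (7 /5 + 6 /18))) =-398531 /11400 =-34.96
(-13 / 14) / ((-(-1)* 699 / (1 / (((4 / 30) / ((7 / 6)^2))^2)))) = -111475 / 805248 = -0.14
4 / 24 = 1 / 6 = 0.17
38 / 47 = 0.81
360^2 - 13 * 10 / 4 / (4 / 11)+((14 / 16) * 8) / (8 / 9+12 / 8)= 44552663 / 344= 129513.56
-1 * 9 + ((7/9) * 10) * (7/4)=83/18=4.61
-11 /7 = -1.57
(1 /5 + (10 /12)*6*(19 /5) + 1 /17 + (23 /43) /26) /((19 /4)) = 3664242 /902785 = 4.06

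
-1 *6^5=-7776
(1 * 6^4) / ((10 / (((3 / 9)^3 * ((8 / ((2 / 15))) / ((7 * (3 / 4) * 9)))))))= 128 / 21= 6.10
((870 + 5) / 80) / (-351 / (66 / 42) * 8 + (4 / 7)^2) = -94325 / 15407488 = -0.01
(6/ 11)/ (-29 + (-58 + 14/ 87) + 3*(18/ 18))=-261/ 40117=-0.01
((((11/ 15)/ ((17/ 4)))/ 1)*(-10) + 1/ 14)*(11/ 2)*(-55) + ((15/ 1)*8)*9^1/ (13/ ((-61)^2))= 5747963605/ 18564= 309629.58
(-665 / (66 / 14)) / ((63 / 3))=-665 / 99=-6.72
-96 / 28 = -24 / 7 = -3.43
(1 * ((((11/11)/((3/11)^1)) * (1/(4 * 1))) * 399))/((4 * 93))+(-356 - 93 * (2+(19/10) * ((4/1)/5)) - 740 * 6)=-5122.38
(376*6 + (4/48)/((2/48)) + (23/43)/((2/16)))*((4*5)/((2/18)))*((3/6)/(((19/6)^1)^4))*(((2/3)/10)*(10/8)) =945542160/5603803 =168.73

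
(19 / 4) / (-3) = -19 / 12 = -1.58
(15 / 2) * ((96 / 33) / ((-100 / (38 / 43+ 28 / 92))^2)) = 33135 / 10759331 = 0.00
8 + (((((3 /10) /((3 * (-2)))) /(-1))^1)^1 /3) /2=961 /120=8.01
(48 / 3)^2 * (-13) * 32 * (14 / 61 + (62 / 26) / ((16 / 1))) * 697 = -1714017792 / 61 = -28098652.33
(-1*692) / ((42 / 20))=-6920 / 21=-329.52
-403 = -403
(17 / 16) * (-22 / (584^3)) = -187 / 1593413632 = -0.00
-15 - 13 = -28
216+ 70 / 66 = 7163 / 33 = 217.06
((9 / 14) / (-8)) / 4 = -9 / 448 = -0.02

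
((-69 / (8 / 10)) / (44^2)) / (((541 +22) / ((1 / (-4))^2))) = -345 / 69757952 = -0.00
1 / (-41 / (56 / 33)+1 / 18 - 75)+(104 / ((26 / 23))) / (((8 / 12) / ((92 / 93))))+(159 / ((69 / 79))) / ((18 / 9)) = 16206183377 / 71227274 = 227.53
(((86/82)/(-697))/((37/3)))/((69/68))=-172/1430531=-0.00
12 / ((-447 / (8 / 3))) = -32 / 447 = -0.07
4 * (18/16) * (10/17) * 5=225/17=13.24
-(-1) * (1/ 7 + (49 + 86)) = 946/ 7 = 135.14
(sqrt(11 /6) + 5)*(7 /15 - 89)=-1328 /3 - 664*sqrt(66) /45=-562.54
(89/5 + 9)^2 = 17956/25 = 718.24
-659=-659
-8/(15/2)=-16/15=-1.07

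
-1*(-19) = 19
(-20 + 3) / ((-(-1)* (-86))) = 17 / 86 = 0.20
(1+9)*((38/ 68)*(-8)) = -760/ 17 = -44.71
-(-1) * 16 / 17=16 / 17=0.94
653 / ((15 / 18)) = 3918 / 5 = 783.60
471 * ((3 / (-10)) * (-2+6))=-2826 / 5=-565.20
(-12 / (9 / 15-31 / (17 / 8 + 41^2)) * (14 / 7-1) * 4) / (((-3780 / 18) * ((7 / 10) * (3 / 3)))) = 215440 / 383719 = 0.56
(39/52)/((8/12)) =9/8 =1.12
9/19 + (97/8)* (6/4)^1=5673/304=18.66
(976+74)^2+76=1102576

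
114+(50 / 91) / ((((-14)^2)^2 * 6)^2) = 275577042005017 / 2417342473728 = 114.00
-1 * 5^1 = -5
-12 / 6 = -2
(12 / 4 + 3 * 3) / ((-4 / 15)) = -45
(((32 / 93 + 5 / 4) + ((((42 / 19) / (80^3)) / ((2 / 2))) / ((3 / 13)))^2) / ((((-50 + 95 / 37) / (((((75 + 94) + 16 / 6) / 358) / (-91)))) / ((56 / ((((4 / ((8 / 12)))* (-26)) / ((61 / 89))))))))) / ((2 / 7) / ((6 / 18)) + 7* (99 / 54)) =-5707535986810739120501 / 1793354073231436185600000000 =-0.00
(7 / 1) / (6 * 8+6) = 7 / 54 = 0.13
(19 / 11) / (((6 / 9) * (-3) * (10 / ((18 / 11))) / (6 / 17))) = -513 / 10285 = -0.05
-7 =-7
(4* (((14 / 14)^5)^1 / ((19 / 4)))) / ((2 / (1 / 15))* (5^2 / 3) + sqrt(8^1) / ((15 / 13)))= 225000 / 66790453 - 1560* sqrt(2) / 66790453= 0.00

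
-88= -88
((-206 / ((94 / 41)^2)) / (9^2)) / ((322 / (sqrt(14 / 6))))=-173143 * sqrt(21) / 345690828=-0.00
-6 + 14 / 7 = -4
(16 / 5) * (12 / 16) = 12 / 5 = 2.40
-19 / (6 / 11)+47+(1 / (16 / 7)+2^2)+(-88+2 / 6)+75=63 / 16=3.94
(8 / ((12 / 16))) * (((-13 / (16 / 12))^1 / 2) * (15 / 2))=-390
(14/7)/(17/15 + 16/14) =210/239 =0.88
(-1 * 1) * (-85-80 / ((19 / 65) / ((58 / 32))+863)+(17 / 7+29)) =12473525 / 232437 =53.66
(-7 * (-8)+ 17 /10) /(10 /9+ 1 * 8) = 6.33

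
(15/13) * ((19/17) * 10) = 2850/221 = 12.90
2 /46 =1 /23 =0.04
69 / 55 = 1.25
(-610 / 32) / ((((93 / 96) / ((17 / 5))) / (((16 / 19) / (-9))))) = 33184 / 5301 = 6.26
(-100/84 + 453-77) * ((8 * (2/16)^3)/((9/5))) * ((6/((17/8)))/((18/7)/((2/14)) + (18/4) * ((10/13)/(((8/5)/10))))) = 30095/129843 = 0.23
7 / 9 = 0.78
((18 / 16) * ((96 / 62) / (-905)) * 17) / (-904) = 459 / 12680860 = 0.00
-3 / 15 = -1 / 5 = -0.20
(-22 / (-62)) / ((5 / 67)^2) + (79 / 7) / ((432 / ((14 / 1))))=64.08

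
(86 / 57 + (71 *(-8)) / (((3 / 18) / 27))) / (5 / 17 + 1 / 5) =-222905105 / 1197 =-186219.80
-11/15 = -0.73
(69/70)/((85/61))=4209/5950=0.71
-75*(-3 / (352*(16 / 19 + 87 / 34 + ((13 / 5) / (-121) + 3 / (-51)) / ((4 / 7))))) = 444125 / 2265344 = 0.20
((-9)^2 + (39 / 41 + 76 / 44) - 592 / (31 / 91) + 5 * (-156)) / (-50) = 34031543 / 699050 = 48.68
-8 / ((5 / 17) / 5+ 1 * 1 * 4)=-136 / 69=-1.97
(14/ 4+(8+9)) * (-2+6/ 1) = 82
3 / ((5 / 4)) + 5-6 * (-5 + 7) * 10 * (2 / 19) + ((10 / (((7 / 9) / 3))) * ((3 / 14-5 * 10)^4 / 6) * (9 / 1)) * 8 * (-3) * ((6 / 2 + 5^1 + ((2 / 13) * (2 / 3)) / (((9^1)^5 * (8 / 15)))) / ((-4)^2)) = -1376894868903449859479 / 322807343040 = -4265376542.98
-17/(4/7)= -119/4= -29.75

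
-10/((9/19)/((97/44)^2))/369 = -893855/3214728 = -0.28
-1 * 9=-9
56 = 56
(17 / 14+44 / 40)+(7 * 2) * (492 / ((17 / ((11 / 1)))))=2653257 / 595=4459.26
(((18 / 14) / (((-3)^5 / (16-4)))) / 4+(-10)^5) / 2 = -6300001 / 126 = -50000.01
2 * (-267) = -534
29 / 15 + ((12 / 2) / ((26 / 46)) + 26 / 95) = 12.82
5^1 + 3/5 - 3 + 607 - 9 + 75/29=87462/145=603.19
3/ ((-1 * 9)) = -1/ 3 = -0.33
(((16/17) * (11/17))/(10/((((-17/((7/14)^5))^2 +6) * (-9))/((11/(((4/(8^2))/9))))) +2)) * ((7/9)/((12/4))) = 91150136/1151184393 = 0.08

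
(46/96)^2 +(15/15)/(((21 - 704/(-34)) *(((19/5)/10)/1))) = 9084559/31037184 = 0.29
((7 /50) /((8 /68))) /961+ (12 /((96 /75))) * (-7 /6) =-4203899 /384400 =-10.94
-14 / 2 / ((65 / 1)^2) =-7 / 4225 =-0.00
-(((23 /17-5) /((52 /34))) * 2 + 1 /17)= 1041 /221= 4.71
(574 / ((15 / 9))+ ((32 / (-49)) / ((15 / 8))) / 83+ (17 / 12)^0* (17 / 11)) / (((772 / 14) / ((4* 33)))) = 2405654 / 2905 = 828.11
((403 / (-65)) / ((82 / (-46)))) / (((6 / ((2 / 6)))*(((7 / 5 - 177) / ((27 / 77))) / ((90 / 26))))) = -96255 / 72067996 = -0.00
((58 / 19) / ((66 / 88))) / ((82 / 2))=0.10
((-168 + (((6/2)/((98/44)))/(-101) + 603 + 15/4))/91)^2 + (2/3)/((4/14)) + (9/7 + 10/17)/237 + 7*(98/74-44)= -273.14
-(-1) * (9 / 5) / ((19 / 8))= 72 / 95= 0.76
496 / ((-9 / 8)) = -3968 / 9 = -440.89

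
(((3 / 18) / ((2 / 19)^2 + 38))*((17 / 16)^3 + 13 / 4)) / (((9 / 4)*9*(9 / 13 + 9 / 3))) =117325 / 449642496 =0.00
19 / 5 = 3.80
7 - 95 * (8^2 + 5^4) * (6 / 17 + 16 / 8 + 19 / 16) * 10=-315164873 / 136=-2317388.77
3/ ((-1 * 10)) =-3/ 10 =-0.30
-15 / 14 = -1.07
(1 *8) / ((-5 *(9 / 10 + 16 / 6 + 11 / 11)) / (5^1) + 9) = 240 / 133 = 1.80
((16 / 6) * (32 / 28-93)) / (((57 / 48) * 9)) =-82304 / 3591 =-22.92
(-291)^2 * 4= 338724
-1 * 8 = -8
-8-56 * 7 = -400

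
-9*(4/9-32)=284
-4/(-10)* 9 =18/5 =3.60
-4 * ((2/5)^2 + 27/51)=-1172/425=-2.76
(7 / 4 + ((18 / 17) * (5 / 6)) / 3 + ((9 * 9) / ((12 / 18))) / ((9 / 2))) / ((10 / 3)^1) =1185 / 136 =8.71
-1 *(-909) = 909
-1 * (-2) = 2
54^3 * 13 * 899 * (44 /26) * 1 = 3114322992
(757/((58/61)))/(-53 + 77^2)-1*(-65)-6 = 20153849/340808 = 59.14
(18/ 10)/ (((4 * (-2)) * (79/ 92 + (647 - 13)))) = -69/ 194690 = -0.00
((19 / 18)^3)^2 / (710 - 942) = -47045881 / 7890835968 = -0.01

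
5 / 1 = 5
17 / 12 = 1.42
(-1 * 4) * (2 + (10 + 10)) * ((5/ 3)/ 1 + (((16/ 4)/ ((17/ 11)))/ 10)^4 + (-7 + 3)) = 32093741416/ 156601875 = 204.94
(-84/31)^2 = 7056/961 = 7.34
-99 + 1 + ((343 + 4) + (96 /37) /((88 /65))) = 102123 /407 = 250.92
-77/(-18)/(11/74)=28.78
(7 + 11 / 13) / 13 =102 / 169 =0.60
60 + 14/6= 187/3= 62.33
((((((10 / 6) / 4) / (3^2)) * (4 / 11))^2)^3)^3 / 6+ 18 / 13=34917234790128007608351428086637155137373164337 / 25218002903981338828253809173682354005667402542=1.38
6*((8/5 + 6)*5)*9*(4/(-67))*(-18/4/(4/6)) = 55404/67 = 826.93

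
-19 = -19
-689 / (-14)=689 / 14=49.21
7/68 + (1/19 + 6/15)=3589/6460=0.56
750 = 750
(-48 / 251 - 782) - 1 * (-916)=133.81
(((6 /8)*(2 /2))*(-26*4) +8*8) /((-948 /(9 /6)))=7 /316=0.02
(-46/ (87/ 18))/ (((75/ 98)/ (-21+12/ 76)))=259.19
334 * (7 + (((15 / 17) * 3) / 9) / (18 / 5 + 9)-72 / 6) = -1780220 / 1071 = -1662.20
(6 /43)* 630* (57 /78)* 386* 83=1150484580 /559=2058111.95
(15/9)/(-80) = -1/48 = -0.02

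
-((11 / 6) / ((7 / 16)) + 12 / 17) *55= -269.30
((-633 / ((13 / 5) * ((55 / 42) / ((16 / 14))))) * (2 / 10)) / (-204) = 2532 / 12155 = 0.21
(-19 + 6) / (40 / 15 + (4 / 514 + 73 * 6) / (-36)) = 30069 / 21974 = 1.37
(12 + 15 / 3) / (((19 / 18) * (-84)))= -51 / 266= -0.19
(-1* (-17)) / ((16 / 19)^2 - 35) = -6137 / 12379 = -0.50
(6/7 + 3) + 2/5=4.26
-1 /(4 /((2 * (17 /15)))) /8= -17 /240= -0.07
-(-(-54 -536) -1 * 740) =150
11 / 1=11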